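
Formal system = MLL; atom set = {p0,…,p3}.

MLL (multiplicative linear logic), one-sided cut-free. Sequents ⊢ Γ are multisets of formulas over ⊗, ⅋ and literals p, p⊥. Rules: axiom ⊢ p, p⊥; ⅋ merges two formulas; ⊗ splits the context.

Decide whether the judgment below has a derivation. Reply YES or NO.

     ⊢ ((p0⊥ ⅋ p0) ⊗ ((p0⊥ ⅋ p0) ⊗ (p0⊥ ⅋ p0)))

Derivation trace:
[⊗]  ⊢ ((p0⊥ ⅋ p0) ⊗ ((p0⊥ ⅋ p0) ⊗ (p0⊥ ⅋ p0)))
  [⅋]  ⊢ (p0⊥ ⅋ p0)
    [Ax]  ⊢ p0, p0⊥
  [⊗]  ⊢ ((p0⊥ ⅋ p0) ⊗ (p0⊥ ⅋ p0))
    [⅋]  ⊢ (p0⊥ ⅋ p0)
      [Ax]  ⊢ p0, p0⊥
    [⅋]  ⊢ (p0⊥ ⅋ p0)
      [Ax]  ⊢ p0, p0⊥

Result: YES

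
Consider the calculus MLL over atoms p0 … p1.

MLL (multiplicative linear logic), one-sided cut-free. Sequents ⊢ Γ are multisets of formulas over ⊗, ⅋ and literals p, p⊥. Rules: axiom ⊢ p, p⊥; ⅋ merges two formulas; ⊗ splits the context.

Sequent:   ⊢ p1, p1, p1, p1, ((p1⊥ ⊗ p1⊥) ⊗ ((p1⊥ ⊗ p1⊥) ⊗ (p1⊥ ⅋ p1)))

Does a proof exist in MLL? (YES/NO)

Derivation (root first):
[⊗]  ⊢ p1, p1, p1, p1, ((p1⊥ ⊗ p1⊥) ⊗ ((p1⊥ ⊗ p1⊥) ⊗ (p1⊥ ⅋ p1)))
  [⊗]  ⊢ p1, p1, (p1⊥ ⊗ p1⊥)
    [Ax]  ⊢ p1, p1⊥
    [Ax]  ⊢ p1, p1⊥
  [⊗]  ⊢ p1, p1, ((p1⊥ ⊗ p1⊥) ⊗ (p1⊥ ⅋ p1))
    [⊗]  ⊢ p1, p1, (p1⊥ ⊗ p1⊥)
      [Ax]  ⊢ p1, p1⊥
      [Ax]  ⊢ p1, p1⊥
    [⅋]  ⊢ (p1⊥ ⅋ p1)
      [Ax]  ⊢ p1, p1⊥

Result: YES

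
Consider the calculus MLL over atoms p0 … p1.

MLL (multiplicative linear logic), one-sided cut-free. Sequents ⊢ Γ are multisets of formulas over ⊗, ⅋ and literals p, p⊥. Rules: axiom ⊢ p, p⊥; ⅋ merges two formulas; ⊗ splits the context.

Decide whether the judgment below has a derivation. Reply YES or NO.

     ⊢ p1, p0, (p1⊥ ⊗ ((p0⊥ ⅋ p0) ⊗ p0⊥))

Derivation (root first):
[⊗]  ⊢ p1, p0, (p1⊥ ⊗ ((p0⊥ ⅋ p0) ⊗ p0⊥))
  [Ax]  ⊢ p1, p1⊥
  [⊗]  ⊢ p0, ((p0⊥ ⅋ p0) ⊗ p0⊥)
    [⅋]  ⊢ (p0⊥ ⅋ p0)
      [Ax]  ⊢ p0, p0⊥
    [Ax]  ⊢ p0, p0⊥

Result: YES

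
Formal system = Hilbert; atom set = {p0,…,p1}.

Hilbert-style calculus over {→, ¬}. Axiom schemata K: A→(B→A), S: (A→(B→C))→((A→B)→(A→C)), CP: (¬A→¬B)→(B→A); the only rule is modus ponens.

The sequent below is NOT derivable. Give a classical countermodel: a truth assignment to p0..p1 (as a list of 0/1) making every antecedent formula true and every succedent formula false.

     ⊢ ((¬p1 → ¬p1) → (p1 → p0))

Enumerate valuations to refute Γ ⊢ Δ:
  v=00: Γ:[] Δ:[((¬p1 → ¬p1) → (p1 → p0))=T] refutes=False
  v=01: Γ:[] Δ:[((¬p1 → ¬p1) → (p1 → p0))=F] refutes=True  ← countermodel

Result: [0, 1]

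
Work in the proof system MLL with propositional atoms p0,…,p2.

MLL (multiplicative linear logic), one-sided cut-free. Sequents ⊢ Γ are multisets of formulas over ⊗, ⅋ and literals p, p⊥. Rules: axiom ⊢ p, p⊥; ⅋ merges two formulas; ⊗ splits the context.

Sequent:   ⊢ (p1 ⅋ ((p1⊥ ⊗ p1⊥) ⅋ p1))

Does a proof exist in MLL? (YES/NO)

Derivation trace:
[⅋]  ⊢ (p1 ⅋ ((p1⊥ ⊗ p1⊥) ⅋ p1))
  [⅋]  ⊢ p1, ((p1⊥ ⊗ p1⊥) ⅋ p1)
    [⊗]  ⊢ p1, p1, (p1⊥ ⊗ p1⊥)
      [Ax]  ⊢ p1, p1⊥
      [Ax]  ⊢ p1, p1⊥

Result: YES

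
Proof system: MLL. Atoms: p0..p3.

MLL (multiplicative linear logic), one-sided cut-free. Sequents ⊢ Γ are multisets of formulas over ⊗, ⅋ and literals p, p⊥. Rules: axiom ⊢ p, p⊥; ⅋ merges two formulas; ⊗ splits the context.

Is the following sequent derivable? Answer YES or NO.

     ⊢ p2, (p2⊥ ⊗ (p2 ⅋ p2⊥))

Derivation trace:
[⊗]  ⊢ p2, (p2⊥ ⊗ (p2 ⅋ p2⊥))
  [Ax]  ⊢ p2, p2⊥
  [⅋]  ⊢ (p2 ⅋ p2⊥)
    [Ax]  ⊢ p2, p2⊥

Result: YES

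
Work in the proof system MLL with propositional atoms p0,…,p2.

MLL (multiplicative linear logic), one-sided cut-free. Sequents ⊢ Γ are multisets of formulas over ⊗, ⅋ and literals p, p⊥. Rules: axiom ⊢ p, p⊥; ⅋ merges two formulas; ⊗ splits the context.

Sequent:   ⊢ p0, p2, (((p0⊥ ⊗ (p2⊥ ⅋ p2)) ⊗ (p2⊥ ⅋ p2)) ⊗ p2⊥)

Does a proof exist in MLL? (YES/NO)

Derivation (root first):
[⊗]  ⊢ p0, p2, (((p0⊥ ⊗ (p2⊥ ⅋ p2)) ⊗ (p2⊥ ⅋ p2)) ⊗ p2⊥)
  [⊗]  ⊢ p0, ((p0⊥ ⊗ (p2⊥ ⅋ p2)) ⊗ (p2⊥ ⅋ p2))
    [⊗]  ⊢ p0, (p0⊥ ⊗ (p2⊥ ⅋ p2))
      [Ax]  ⊢ p0, p0⊥
      [⅋]  ⊢ (p2⊥ ⅋ p2)
        [Ax]  ⊢ p2, p2⊥
    [⅋]  ⊢ (p2⊥ ⅋ p2)
      [Ax]  ⊢ p2, p2⊥
  [Ax]  ⊢ p2, p2⊥

Result: YES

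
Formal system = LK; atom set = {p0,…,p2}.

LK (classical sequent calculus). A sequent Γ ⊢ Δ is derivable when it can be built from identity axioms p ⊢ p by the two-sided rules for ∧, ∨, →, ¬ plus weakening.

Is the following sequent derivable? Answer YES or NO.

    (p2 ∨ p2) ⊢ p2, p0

Proof tree:
[∨L] (p2 ∨ p2) ⊢ p2, p0
  [WR] p2 ⊢ p2, p0
    [Ax] p2 ⊢ p2
  [Ax] p2 ⊢ p2

Result: YES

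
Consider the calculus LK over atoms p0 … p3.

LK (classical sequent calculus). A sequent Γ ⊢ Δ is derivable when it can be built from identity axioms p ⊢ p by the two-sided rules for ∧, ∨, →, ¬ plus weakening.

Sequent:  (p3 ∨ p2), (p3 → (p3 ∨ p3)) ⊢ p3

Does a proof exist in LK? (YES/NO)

Truth-table refutation:
  v=0000: Γ:[(p3 ∨ p2)=F, (p3 → (p3 ∨ p3))=T] Δ:[p3=F] refutes=False
  v=0001: Γ:[(p3 ∨ p2)=T, (p3 → (p3 ∨ p3))=T] Δ:[p3=T] refutes=False
  v=0010: Γ:[(p3 ∨ p2)=T, (p3 → (p3 ∨ p3))=T] Δ:[p3=F] refutes=True  ← countermodel

Result: NO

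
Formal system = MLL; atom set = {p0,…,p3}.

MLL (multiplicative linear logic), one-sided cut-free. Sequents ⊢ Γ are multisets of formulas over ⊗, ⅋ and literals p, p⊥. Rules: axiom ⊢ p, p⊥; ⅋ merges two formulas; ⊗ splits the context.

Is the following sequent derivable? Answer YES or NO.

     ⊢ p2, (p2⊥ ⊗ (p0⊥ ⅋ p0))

Proof tree:
[⊗]  ⊢ p2, (p2⊥ ⊗ (p0⊥ ⅋ p0))
  [Ax]  ⊢ p2, p2⊥
  [⅋]  ⊢ (p0⊥ ⅋ p0)
    [Ax]  ⊢ p0, p0⊥

Result: YES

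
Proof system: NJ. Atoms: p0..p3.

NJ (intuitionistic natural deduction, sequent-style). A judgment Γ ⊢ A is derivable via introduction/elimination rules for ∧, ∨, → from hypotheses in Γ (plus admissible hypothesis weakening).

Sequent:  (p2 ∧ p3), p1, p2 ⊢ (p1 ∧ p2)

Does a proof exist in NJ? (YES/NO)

Derivation trace:
[∧I] (p2 ∧ p3), p1, p2 ⊢ (p1 ∧ p2)
  [Wk] p1, (p2 ∧ p3) ⊢ p1
    [Ax] p1 ⊢ p1
  [Ax] p2 ⊢ p2

Result: YES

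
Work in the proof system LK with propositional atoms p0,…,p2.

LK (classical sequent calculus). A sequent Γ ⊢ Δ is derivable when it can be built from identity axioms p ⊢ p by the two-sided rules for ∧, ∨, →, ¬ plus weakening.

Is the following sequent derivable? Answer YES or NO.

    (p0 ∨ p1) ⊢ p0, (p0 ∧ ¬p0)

Search for a countermodel by truth-table:
  v=000: Γ:[(p0 ∨ p1)=F] Δ:[p0=F, (p0 ∧ ¬p0)=F] refutes=False
  v=001: Γ:[(p0 ∨ p1)=F] Δ:[p0=F, (p0 ∧ ¬p0)=F] refutes=False
  v=010: Γ:[(p0 ∨ p1)=T] Δ:[p0=F, (p0 ∧ ¬p0)=F] refutes=True  ← countermodel

Result: NO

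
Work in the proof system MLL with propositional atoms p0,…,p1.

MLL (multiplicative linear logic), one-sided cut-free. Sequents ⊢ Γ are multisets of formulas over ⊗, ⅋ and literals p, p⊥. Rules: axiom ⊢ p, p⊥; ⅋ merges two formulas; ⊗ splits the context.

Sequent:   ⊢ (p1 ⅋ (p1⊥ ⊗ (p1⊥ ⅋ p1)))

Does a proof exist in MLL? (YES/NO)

Derivation (root first):
[⅋]  ⊢ (p1 ⅋ (p1⊥ ⊗ (p1⊥ ⅋ p1)))
  [⊗]  ⊢ p1, (p1⊥ ⊗ (p1⊥ ⅋ p1))
    [Ax]  ⊢ p1, p1⊥
    [⅋]  ⊢ (p1⊥ ⅋ p1)
      [Ax]  ⊢ p1, p1⊥

Result: YES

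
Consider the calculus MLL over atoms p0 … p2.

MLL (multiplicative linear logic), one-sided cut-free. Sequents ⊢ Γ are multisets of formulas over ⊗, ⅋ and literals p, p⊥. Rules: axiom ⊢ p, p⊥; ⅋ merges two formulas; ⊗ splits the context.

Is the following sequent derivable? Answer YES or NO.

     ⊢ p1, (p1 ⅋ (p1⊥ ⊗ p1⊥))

Proof tree:
[⅋]  ⊢ p1, (p1 ⅋ (p1⊥ ⊗ p1⊥))
  [⊗]  ⊢ p1, p1, (p1⊥ ⊗ p1⊥)
    [Ax]  ⊢ p1, p1⊥
    [Ax]  ⊢ p1, p1⊥

Result: YES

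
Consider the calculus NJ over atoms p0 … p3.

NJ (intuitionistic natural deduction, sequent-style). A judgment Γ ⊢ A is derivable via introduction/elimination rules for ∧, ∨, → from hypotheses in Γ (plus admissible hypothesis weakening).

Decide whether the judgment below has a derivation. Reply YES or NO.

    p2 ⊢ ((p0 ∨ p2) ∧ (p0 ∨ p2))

Proof tree:
[∧I] p2 ⊢ ((p0 ∨ p2) ∧ (p0 ∨ p2))
  [∨I₂] p2 ⊢ (p0 ∨ p2)
    [Ax] p2 ⊢ p2
  [∨I₂] p2 ⊢ (p0 ∨ p2)
    [Ax] p2 ⊢ p2

Result: YES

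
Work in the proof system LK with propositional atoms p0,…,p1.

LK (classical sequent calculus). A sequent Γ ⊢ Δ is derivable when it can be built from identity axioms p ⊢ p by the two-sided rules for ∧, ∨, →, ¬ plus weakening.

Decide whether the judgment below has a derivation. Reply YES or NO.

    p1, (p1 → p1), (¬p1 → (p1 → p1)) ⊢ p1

Derivation trace:
[→L] p1, (p1 → p1), (¬p1 → (p1 → p1)) ⊢ p1
  [¬R] p1, (p1 → p1) ⊢ p1, ¬p1
    [WL] p1, (p1 → p1), p1 ⊢ p1
      [→L] p1, (p1 → p1) ⊢ p1
        [Ax] p1 ⊢ p1
        [Ax] p1 ⊢ p1
  [→L] p1, (p1 → p1) ⊢ p1
    [Ax] p1 ⊢ p1
    [Ax] p1 ⊢ p1

Result: YES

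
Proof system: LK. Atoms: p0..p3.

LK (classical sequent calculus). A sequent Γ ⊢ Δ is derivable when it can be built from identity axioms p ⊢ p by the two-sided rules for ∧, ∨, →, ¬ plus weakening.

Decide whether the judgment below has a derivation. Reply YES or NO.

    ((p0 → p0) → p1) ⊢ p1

Derivation trace:
[→L] ((p0 → p0) → p1) ⊢ p1
  [→R]  ⊢ (p0 → p0)
    [Ax] p0 ⊢ p0
  [Ax] p1 ⊢ p1

Result: YES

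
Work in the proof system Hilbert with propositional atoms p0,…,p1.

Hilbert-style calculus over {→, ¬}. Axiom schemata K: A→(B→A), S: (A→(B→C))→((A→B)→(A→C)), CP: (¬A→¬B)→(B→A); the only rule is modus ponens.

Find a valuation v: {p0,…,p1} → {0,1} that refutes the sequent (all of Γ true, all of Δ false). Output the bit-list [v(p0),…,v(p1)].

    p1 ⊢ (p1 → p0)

Search for a countermodel by truth-table:
  v=00: Γ:[p1=F] Δ:[(p1 → p0)=T] refutes=False
  v=01: Γ:[p1=T] Δ:[(p1 → p0)=F] refutes=True  ← countermodel

Result: [0, 1]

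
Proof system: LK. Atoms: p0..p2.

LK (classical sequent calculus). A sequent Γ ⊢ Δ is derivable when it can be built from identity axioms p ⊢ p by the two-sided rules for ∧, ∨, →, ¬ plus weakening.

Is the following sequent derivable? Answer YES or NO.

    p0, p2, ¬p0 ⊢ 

Derivation (root first):
[¬L] p0, p2, ¬p0 ⊢ 
  [WL] p0, p2 ⊢ p0
    [Ax] p0 ⊢ p0

Result: YES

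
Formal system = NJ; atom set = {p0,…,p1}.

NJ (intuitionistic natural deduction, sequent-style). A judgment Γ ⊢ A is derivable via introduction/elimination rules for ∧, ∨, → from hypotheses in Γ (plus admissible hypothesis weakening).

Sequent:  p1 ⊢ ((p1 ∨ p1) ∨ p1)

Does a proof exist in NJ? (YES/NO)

Derivation trace:
[∨I₁] p1 ⊢ ((p1 ∨ p1) ∨ p1)
  [∨I₁] p1 ⊢ (p1 ∨ p1)
    [Ax] p1 ⊢ p1

Result: YES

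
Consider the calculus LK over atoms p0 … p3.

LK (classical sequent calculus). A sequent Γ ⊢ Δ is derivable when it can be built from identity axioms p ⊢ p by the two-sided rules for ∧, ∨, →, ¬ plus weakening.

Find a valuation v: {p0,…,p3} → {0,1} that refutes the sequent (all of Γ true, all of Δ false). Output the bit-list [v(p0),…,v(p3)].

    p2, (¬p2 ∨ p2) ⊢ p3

Enumerate valuations to refute Γ ⊢ Δ:
  v=0000: Γ:[p2=F, (¬p2 ∨ p2)=T] Δ:[p3=F] refutes=False
  v=0001: Γ:[p2=F, (¬p2 ∨ p2)=T] Δ:[p3=T] refutes=False
  v=0010: Γ:[p2=T, (¬p2 ∨ p2)=T] Δ:[p3=F] refutes=True  ← countermodel

Result: [0, 0, 1, 0]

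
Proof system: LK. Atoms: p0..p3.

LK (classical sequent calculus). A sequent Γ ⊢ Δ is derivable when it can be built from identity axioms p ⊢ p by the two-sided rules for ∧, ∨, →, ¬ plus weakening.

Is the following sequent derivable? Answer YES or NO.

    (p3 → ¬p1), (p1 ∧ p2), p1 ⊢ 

Truth-table refutation:
  v=0000: Γ:[(p3 → ¬p1)=T, (p1 ∧ p2)=F, p1=F] Δ:[] refutes=False
  v=0001: Γ:[(p3 → ¬p1)=T, (p1 ∧ p2)=F, p1=F] Δ:[] refutes=False
  v=0010: Γ:[(p3 → ¬p1)=T, (p1 ∧ p2)=F, p1=F] Δ:[] refutes=False
  v=0011: Γ:[(p3 → ¬p1)=T, (p1 ∧ p2)=F, p1=F] Δ:[] refutes=False
  v=0100: Γ:[(p3 → ¬p1)=T, (p1 ∧ p2)=F, p1=T] Δ:[] refutes=False
  v=0101: Γ:[(p3 → ¬p1)=F, (p1 ∧ p2)=F, p1=T] Δ:[] refutes=False
  v=0110: Γ:[(p3 → ¬p1)=T, (p1 ∧ p2)=T, p1=T] Δ:[] refutes=True  ← countermodel

Result: NO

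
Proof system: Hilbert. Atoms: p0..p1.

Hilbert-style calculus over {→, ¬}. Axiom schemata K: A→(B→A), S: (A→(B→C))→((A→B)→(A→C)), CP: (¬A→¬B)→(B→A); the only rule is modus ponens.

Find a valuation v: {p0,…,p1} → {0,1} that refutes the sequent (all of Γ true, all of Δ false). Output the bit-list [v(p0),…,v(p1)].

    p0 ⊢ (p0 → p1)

Enumerate valuations to refute Γ ⊢ Δ:
  v=00: Γ:[p0=F] Δ:[(p0 → p1)=T] refutes=False
  v=01: Γ:[p0=F] Δ:[(p0 → p1)=T] refutes=False
  v=10: Γ:[p0=T] Δ:[(p0 → p1)=F] refutes=True  ← countermodel

Result: [1, 0]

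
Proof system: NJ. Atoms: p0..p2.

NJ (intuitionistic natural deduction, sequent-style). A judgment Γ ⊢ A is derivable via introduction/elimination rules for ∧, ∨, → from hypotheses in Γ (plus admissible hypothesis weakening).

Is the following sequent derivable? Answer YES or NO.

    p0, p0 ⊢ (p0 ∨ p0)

Derivation trace:
[Wk] p0, p0 ⊢ (p0 ∨ p0)
  [∨I₁] p0 ⊢ (p0 ∨ p0)
    [Ax] p0 ⊢ p0

Result: YES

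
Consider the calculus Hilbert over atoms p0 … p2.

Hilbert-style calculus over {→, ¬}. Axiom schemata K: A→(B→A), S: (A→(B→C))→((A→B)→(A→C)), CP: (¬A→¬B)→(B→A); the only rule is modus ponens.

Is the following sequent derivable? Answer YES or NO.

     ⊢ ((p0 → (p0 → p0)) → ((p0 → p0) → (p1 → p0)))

Truth-table refutation:
  v=000: Γ:[] Δ:[((p0 → (p0 → p0)) → ((p0 → p0) → (p1 → p0)))=T] refutes=False
  v=001: Γ:[] Δ:[((p0 → (p0 → p0)) → ((p0 → p0) → (p1 → p0)))=T] refutes=False
  v=010: Γ:[] Δ:[((p0 → (p0 → p0)) → ((p0 → p0) → (p1 → p0)))=F] refutes=True  ← countermodel

Result: NO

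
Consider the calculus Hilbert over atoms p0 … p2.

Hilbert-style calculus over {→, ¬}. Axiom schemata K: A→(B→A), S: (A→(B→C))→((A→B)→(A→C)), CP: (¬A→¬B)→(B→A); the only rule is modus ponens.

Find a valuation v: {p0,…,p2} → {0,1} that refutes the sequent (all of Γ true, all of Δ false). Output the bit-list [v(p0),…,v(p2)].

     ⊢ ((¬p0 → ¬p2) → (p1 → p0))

Search for a countermodel by truth-table:
  v=000: Γ:[] Δ:[((¬p0 → ¬p2) → (p1 → p0))=T] refutes=False
  v=001: Γ:[] Δ:[((¬p0 → ¬p2) → (p1 → p0))=T] refutes=False
  v=010: Γ:[] Δ:[((¬p0 → ¬p2) → (p1 → p0))=F] refutes=True  ← countermodel

Result: [0, 1, 0]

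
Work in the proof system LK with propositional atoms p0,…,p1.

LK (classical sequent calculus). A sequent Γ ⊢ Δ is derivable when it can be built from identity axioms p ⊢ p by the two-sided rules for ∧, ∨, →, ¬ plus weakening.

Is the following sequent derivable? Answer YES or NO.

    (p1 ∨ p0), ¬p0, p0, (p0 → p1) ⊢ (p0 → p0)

Derivation (root first):
[→L] (p1 ∨ p0), ¬p0, p0, (p0 → p1) ⊢ (p0 → p0)
  [∨L] ¬p0, p0, (p1 ∨ p0) ⊢ p0
    [WL] p0, ¬p0, p1 ⊢ 
      [¬L] p0, ¬p0 ⊢ 
        [Ax] p0 ⊢ p0
    [Ax] p0 ⊢ p0
  [→R] p1 ⊢ (p0 → p0)
    [WL] p0, p1 ⊢ p0
      [Ax] p0 ⊢ p0

Result: YES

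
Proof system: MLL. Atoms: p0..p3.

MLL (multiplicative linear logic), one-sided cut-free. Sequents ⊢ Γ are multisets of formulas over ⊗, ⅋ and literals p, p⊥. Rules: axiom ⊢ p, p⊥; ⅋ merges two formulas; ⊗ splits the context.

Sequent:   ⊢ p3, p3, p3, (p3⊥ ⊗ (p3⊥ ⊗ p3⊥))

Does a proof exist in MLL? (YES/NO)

Derivation (root first):
[⊗]  ⊢ p3, p3, p3, (p3⊥ ⊗ (p3⊥ ⊗ p3⊥))
  [Ax]  ⊢ p3, p3⊥
  [⊗]  ⊢ p3, p3, (p3⊥ ⊗ p3⊥)
    [Ax]  ⊢ p3, p3⊥
    [Ax]  ⊢ p3, p3⊥

Result: YES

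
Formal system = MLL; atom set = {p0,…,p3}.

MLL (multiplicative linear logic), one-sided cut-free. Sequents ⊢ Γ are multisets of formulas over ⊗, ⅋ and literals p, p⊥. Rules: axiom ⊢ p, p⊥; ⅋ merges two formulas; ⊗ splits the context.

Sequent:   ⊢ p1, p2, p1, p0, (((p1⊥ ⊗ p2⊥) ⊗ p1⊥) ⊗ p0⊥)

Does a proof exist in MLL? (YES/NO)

Derivation trace:
[⊗]  ⊢ p1, p2, p1, p0, (((p1⊥ ⊗ p2⊥) ⊗ p1⊥) ⊗ p0⊥)
  [⊗]  ⊢ p1, p2, p1, ((p1⊥ ⊗ p2⊥) ⊗ p1⊥)
    [⊗]  ⊢ p1, p2, (p1⊥ ⊗ p2⊥)
      [Ax]  ⊢ p1, p1⊥
      [Ax]  ⊢ p2, p2⊥
    [Ax]  ⊢ p1, p1⊥
  [Ax]  ⊢ p0, p0⊥

Result: YES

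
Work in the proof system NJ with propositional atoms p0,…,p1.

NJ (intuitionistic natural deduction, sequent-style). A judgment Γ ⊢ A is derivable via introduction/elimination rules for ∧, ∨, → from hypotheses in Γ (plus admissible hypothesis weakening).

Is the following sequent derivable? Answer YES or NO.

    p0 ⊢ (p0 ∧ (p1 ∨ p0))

Proof tree:
[∧I] p0 ⊢ (p0 ∧ (p1 ∨ p0))
  [Ax] p0 ⊢ p0
  [∨I₂] p0 ⊢ (p1 ∨ p0)
    [Ax] p0 ⊢ p0

Result: YES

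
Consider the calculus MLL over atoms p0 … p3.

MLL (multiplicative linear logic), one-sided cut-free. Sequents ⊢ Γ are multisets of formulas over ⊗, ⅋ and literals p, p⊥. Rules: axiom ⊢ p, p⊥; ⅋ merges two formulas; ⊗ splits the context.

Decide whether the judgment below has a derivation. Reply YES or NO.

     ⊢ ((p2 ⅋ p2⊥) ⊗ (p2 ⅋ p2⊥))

Proof tree:
[⊗]  ⊢ ((p2 ⅋ p2⊥) ⊗ (p2 ⅋ p2⊥))
  [⅋]  ⊢ (p2 ⅋ p2⊥)
    [Ax]  ⊢ p2, p2⊥
  [⅋]  ⊢ (p2 ⅋ p2⊥)
    [Ax]  ⊢ p2, p2⊥

Result: YES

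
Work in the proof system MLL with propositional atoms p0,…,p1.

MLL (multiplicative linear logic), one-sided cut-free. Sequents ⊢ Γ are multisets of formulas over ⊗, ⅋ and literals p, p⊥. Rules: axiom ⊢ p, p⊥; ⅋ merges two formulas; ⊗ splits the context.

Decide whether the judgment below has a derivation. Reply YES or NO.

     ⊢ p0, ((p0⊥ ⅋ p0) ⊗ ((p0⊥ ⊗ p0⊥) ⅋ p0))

Derivation trace:
[⊗]  ⊢ p0, ((p0⊥ ⅋ p0) ⊗ ((p0⊥ ⊗ p0⊥) ⅋ p0))
  [⅋]  ⊢ (p0⊥ ⅋ p0)
    [Ax]  ⊢ p0, p0⊥
  [⅋]  ⊢ p0, ((p0⊥ ⊗ p0⊥) ⅋ p0)
    [⊗]  ⊢ p0, p0, (p0⊥ ⊗ p0⊥)
      [Ax]  ⊢ p0, p0⊥
      [Ax]  ⊢ p0, p0⊥

Result: YES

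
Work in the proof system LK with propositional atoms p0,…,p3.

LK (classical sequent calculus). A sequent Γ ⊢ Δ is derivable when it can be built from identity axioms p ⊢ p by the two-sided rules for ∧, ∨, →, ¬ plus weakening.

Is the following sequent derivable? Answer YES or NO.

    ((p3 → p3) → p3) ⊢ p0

Enumerate valuations to refute Γ ⊢ Δ:
  v=0000: Γ:[((p3 → p3) → p3)=F] Δ:[p0=F] refutes=False
  v=0001: Γ:[((p3 → p3) → p3)=T] Δ:[p0=F] refutes=True  ← countermodel

Result: NO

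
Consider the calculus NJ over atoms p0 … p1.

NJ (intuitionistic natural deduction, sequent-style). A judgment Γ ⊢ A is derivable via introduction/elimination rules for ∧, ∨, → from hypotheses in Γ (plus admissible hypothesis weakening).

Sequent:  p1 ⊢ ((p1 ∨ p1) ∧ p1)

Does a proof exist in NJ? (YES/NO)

Derivation trace:
[∧I] p1 ⊢ ((p1 ∨ p1) ∧ p1)
  [∨I₂] p1 ⊢ (p1 ∨ p1)
    [Ax] p1 ⊢ p1
  [Ax] p1 ⊢ p1

Result: YES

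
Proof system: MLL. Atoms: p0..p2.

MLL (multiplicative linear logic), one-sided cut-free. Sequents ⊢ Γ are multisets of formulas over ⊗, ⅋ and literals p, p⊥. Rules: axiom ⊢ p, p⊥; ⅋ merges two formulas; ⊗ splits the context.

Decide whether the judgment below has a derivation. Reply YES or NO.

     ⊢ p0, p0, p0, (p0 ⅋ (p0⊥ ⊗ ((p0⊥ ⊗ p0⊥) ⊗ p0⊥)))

Derivation (root first):
[⅋]  ⊢ p0, p0, p0, (p0 ⅋ (p0⊥ ⊗ ((p0⊥ ⊗ p0⊥) ⊗ p0⊥)))
  [⊗]  ⊢ p0, p0, p0, p0, (p0⊥ ⊗ ((p0⊥ ⊗ p0⊥) ⊗ p0⊥))
    [Ax]  ⊢ p0, p0⊥
    [⊗]  ⊢ p0, p0, p0, ((p0⊥ ⊗ p0⊥) ⊗ p0⊥)
      [⊗]  ⊢ p0, p0, (p0⊥ ⊗ p0⊥)
        [Ax]  ⊢ p0, p0⊥
        [Ax]  ⊢ p0, p0⊥
      [Ax]  ⊢ p0, p0⊥

Result: YES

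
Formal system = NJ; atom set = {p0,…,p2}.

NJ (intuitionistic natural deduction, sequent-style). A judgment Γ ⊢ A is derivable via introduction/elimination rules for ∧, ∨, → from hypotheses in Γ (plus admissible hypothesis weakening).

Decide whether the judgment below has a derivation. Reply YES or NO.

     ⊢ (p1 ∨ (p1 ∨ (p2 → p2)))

Proof tree:
[∨I₂]  ⊢ (p1 ∨ (p1 ∨ (p2 → p2)))
  [∨I₂]  ⊢ (p1 ∨ (p2 → p2))
    [→I]  ⊢ (p2 → p2)
      [Ax] p2 ⊢ p2

Result: YES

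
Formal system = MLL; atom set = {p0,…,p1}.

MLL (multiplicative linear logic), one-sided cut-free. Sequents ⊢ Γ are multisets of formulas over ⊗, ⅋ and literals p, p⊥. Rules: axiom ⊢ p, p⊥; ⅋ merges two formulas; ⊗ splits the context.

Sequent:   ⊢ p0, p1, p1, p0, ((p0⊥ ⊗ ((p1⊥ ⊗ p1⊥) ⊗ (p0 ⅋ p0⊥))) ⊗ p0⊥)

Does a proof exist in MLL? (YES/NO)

Proof tree:
[⊗]  ⊢ p0, p1, p1, p0, ((p0⊥ ⊗ ((p1⊥ ⊗ p1⊥) ⊗ (p0 ⅋ p0⊥))) ⊗ p0⊥)
  [⊗]  ⊢ p0, p1, p1, (p0⊥ ⊗ ((p1⊥ ⊗ p1⊥) ⊗ (p0 ⅋ p0⊥)))
    [Ax]  ⊢ p0, p0⊥
    [⊗]  ⊢ p1, p1, ((p1⊥ ⊗ p1⊥) ⊗ (p0 ⅋ p0⊥))
      [⊗]  ⊢ p1, p1, (p1⊥ ⊗ p1⊥)
        [Ax]  ⊢ p1, p1⊥
        [Ax]  ⊢ p1, p1⊥
      [⅋]  ⊢ (p0 ⅋ p0⊥)
        [Ax]  ⊢ p0, p0⊥
  [Ax]  ⊢ p0, p0⊥

Result: YES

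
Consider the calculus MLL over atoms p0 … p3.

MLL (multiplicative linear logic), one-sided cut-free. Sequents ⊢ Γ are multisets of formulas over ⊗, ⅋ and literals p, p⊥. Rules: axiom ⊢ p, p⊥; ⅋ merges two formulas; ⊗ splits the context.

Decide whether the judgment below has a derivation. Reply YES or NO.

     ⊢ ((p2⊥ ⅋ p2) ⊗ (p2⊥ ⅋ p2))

Derivation trace:
[⊗]  ⊢ ((p2⊥ ⅋ p2) ⊗ (p2⊥ ⅋ p2))
  [⅋]  ⊢ (p2⊥ ⅋ p2)
    [Ax]  ⊢ p2, p2⊥
  [⅋]  ⊢ (p2⊥ ⅋ p2)
    [Ax]  ⊢ p2, p2⊥

Result: YES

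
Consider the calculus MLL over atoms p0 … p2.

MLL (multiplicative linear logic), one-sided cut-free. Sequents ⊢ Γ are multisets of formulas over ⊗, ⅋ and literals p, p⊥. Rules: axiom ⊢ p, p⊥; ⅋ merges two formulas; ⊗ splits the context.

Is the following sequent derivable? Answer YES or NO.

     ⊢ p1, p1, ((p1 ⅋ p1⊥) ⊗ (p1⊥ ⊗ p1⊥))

Derivation trace:
[⊗]  ⊢ p1, p1, ((p1 ⅋ p1⊥) ⊗ (p1⊥ ⊗ p1⊥))
  [⅋]  ⊢ (p1 ⅋ p1⊥)
    [Ax]  ⊢ p1, p1⊥
  [⊗]  ⊢ p1, p1, (p1⊥ ⊗ p1⊥)
    [Ax]  ⊢ p1, p1⊥
    [Ax]  ⊢ p1, p1⊥

Result: YES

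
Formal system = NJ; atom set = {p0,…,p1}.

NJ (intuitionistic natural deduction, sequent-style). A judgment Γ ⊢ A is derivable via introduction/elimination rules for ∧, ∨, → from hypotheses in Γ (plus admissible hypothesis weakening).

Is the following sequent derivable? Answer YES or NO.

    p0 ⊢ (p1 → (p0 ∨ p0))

Derivation (root first):
[→I] p0 ⊢ (p1 → (p0 ∨ p0))
  [∨I₁] p0, p1 ⊢ (p0 ∨ p0)
    [Wk] p0, p1 ⊢ p0
      [Ax] p0 ⊢ p0

Result: YES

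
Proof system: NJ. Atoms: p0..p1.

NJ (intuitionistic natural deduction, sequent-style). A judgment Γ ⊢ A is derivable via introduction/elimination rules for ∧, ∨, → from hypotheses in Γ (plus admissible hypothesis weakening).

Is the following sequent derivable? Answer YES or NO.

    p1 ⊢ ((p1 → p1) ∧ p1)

Derivation trace:
[∧I] p1 ⊢ ((p1 → p1) ∧ p1)
  [→I]  ⊢ (p1 → p1)
    [Ax] p1 ⊢ p1
  [Ax] p1 ⊢ p1

Result: YES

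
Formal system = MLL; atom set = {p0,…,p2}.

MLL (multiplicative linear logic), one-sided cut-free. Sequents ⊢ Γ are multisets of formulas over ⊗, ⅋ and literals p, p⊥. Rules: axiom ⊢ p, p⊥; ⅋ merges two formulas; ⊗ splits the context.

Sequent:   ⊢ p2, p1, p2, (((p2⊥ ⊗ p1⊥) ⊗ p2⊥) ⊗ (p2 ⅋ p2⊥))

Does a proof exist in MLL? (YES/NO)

Derivation trace:
[⊗]  ⊢ p2, p1, p2, (((p2⊥ ⊗ p1⊥) ⊗ p2⊥) ⊗ (p2 ⅋ p2⊥))
  [⊗]  ⊢ p2, p1, p2, ((p2⊥ ⊗ p1⊥) ⊗ p2⊥)
    [⊗]  ⊢ p2, p1, (p2⊥ ⊗ p1⊥)
      [Ax]  ⊢ p2, p2⊥
      [Ax]  ⊢ p1, p1⊥
    [Ax]  ⊢ p2, p2⊥
  [⅋]  ⊢ (p2 ⅋ p2⊥)
    [Ax]  ⊢ p2, p2⊥

Result: YES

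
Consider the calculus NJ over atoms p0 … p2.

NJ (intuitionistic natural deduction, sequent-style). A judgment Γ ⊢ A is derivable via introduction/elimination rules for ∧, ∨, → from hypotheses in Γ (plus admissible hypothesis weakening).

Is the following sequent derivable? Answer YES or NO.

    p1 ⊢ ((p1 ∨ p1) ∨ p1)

Proof tree:
[∨I₁] p1 ⊢ ((p1 ∨ p1) ∨ p1)
  [∨I₁] p1 ⊢ (p1 ∨ p1)
    [Ax] p1 ⊢ p1

Result: YES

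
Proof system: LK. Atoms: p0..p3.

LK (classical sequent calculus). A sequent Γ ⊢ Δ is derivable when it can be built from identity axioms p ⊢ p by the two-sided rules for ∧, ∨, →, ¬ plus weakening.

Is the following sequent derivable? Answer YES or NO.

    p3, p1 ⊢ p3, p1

Proof tree:
[WR] p3, p1 ⊢ p3, p1
  [WL] p3, p1 ⊢ p3
    [Ax] p3 ⊢ p3

Result: YES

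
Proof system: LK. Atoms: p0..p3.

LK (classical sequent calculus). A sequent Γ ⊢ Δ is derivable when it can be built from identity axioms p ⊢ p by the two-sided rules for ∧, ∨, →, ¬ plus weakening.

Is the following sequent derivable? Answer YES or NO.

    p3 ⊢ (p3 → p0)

Search for a countermodel by truth-table:
  v=0000: Γ:[p3=F] Δ:[(p3 → p0)=T] refutes=False
  v=0001: Γ:[p3=T] Δ:[(p3 → p0)=F] refutes=True  ← countermodel

Result: NO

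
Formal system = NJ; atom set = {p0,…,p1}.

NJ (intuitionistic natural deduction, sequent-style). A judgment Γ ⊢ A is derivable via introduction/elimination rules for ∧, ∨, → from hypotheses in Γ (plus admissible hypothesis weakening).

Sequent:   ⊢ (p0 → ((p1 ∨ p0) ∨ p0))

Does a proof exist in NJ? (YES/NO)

Proof tree:
[→I]  ⊢ (p0 → ((p1 ∨ p0) ∨ p0))
  [∨I₁] p0 ⊢ ((p1 ∨ p0) ∨ p0)
    [∨I₂] p0 ⊢ (p1 ∨ p0)
      [Ax] p0 ⊢ p0

Result: YES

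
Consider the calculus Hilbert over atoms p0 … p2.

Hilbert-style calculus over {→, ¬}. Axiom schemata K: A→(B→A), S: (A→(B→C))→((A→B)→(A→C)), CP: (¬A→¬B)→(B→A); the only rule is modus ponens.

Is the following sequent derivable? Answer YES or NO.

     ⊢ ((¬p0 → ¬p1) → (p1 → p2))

Search for a countermodel by truth-table:
  v=000: Γ:[] Δ:[((¬p0 → ¬p1) → (p1 → p2))=T] refutes=False
  v=001: Γ:[] Δ:[((¬p0 → ¬p1) → (p1 → p2))=T] refutes=False
  v=010: Γ:[] Δ:[((¬p0 → ¬p1) → (p1 → p2))=T] refutes=False
  v=011: Γ:[] Δ:[((¬p0 → ¬p1) → (p1 → p2))=T] refutes=False
  v=100: Γ:[] Δ:[((¬p0 → ¬p1) → (p1 → p2))=T] refutes=False
  v=101: Γ:[] Δ:[((¬p0 → ¬p1) → (p1 → p2))=T] refutes=False
  v=110: Γ:[] Δ:[((¬p0 → ¬p1) → (p1 → p2))=F] refutes=True  ← countermodel

Result: NO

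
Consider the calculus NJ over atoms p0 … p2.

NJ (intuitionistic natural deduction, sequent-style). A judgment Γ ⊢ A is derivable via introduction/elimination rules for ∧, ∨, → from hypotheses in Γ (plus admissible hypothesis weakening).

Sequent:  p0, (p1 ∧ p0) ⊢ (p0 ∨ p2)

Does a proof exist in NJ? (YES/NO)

Derivation (root first):
[∨I₁] p0, (p1 ∧ p0) ⊢ (p0 ∨ p2)
  [Wk] p0, (p1 ∧ p0) ⊢ p0
    [Ax] p0 ⊢ p0

Result: YES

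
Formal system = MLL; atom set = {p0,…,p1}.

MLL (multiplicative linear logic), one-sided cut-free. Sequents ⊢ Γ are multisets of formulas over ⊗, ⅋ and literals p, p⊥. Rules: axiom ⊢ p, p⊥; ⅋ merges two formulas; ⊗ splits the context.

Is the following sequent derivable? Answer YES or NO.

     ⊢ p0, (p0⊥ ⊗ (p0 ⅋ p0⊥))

Derivation (root first):
[⊗]  ⊢ p0, (p0⊥ ⊗ (p0 ⅋ p0⊥))
  [Ax]  ⊢ p0, p0⊥
  [⅋]  ⊢ (p0 ⅋ p0⊥)
    [Ax]  ⊢ p0, p0⊥

Result: YES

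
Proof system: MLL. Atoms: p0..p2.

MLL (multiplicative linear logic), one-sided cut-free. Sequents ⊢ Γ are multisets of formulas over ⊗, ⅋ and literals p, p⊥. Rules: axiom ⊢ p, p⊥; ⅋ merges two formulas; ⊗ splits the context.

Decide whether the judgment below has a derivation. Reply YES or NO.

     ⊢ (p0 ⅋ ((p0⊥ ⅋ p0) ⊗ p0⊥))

Proof tree:
[⅋]  ⊢ (p0 ⅋ ((p0⊥ ⅋ p0) ⊗ p0⊥))
  [⊗]  ⊢ p0, ((p0⊥ ⅋ p0) ⊗ p0⊥)
    [⅋]  ⊢ (p0⊥ ⅋ p0)
      [Ax]  ⊢ p0, p0⊥
    [Ax]  ⊢ p0, p0⊥

Result: YES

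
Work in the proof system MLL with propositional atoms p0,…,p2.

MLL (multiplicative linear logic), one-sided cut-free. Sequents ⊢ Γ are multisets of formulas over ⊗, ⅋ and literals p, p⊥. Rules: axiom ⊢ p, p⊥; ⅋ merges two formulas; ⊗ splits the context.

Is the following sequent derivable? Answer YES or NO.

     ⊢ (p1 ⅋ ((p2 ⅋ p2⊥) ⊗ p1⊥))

Derivation trace:
[⅋]  ⊢ (p1 ⅋ ((p2 ⅋ p2⊥) ⊗ p1⊥))
  [⊗]  ⊢ p1, ((p2 ⅋ p2⊥) ⊗ p1⊥)
    [⅋]  ⊢ (p2 ⅋ p2⊥)
      [Ax]  ⊢ p2, p2⊥
    [Ax]  ⊢ p1, p1⊥

Result: YES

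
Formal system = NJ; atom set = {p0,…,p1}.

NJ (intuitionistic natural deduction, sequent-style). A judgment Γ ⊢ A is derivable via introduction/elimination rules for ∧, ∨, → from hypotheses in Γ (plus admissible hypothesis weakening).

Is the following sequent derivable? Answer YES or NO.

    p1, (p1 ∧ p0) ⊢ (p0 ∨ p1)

Derivation trace:
[∨I₂] p1, (p1 ∧ p0) ⊢ (p0 ∨ p1)
  [Wk] p1, (p1 ∧ p0) ⊢ p1
    [Ax] p1 ⊢ p1

Result: YES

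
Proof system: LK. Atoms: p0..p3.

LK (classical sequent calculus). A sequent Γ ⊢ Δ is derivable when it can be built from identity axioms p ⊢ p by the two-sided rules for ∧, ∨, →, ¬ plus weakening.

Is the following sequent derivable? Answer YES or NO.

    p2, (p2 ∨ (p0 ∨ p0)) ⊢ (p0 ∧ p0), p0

Enumerate valuations to refute Γ ⊢ Δ:
  v=0000: Γ:[p2=F, (p2 ∨ (p0 ∨ p0))=F] Δ:[(p0 ∧ p0)=F, p0=F] refutes=False
  v=0001: Γ:[p2=F, (p2 ∨ (p0 ∨ p0))=F] Δ:[(p0 ∧ p0)=F, p0=F] refutes=False
  v=0010: Γ:[p2=T, (p2 ∨ (p0 ∨ p0))=T] Δ:[(p0 ∧ p0)=F, p0=F] refutes=True  ← countermodel

Result: NO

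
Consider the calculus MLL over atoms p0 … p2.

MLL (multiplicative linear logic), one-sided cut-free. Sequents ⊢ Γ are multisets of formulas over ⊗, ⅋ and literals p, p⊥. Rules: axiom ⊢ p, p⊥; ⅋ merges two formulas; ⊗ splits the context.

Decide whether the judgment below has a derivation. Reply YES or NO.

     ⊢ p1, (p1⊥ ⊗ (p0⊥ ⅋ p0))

Proof tree:
[⊗]  ⊢ p1, (p1⊥ ⊗ (p0⊥ ⅋ p0))
  [Ax]  ⊢ p1, p1⊥
  [⅋]  ⊢ (p0⊥ ⅋ p0)
    [Ax]  ⊢ p0, p0⊥

Result: YES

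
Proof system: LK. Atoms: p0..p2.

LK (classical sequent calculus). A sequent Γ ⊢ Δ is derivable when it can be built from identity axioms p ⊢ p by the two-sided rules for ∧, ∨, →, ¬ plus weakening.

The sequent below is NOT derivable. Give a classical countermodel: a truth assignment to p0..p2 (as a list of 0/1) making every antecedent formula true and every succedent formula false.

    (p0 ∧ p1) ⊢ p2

Search for a countermodel by truth-table:
  v=000: Γ:[(p0 ∧ p1)=F] Δ:[p2=F] refutes=False
  v=001: Γ:[(p0 ∧ p1)=F] Δ:[p2=T] refutes=False
  v=010: Γ:[(p0 ∧ p1)=F] Δ:[p2=F] refutes=False
  v=011: Γ:[(p0 ∧ p1)=F] Δ:[p2=T] refutes=False
  v=100: Γ:[(p0 ∧ p1)=F] Δ:[p2=F] refutes=False
  v=101: Γ:[(p0 ∧ p1)=F] Δ:[p2=T] refutes=False
  v=110: Γ:[(p0 ∧ p1)=T] Δ:[p2=F] refutes=True  ← countermodel

Result: [1, 1, 0]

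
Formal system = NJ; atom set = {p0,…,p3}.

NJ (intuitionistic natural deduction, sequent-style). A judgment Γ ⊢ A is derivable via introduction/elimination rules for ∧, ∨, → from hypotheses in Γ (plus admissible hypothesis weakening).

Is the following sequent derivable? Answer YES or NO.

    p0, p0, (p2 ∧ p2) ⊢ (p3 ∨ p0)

Proof tree:
[Wk] p0, p0, (p2 ∧ p2) ⊢ (p3 ∨ p0)
  [Wk] p0, p0 ⊢ (p3 ∨ p0)
    [∨I₂] p0 ⊢ (p3 ∨ p0)
      [Ax] p0 ⊢ p0

Result: YES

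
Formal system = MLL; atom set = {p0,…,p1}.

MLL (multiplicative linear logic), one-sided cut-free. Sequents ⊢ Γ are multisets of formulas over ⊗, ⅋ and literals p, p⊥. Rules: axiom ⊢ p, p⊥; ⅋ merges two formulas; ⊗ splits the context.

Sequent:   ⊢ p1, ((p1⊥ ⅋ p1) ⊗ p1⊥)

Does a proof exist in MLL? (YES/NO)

Derivation trace:
[⊗]  ⊢ p1, ((p1⊥ ⅋ p1) ⊗ p1⊥)
  [⅋]  ⊢ (p1⊥ ⅋ p1)
    [Ax]  ⊢ p1, p1⊥
  [Ax]  ⊢ p1, p1⊥

Result: YES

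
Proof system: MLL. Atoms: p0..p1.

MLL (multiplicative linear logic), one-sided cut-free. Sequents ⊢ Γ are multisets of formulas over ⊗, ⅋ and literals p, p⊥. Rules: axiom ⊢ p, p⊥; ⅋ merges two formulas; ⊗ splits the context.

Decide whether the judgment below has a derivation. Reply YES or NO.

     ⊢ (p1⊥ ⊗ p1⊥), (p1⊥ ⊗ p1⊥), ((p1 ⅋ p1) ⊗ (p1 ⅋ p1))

Derivation trace:
[⊗]  ⊢ (p1⊥ ⊗ p1⊥), (p1⊥ ⊗ p1⊥), ((p1 ⅋ p1) ⊗ (p1 ⅋ p1))
  [⅋]  ⊢ (p1⊥ ⊗ p1⊥), (p1 ⅋ p1)
    [⊗]  ⊢ p1, p1, (p1⊥ ⊗ p1⊥)
      [Ax]  ⊢ p1, p1⊥
      [Ax]  ⊢ p1, p1⊥
  [⅋]  ⊢ (p1⊥ ⊗ p1⊥), (p1 ⅋ p1)
    [⊗]  ⊢ p1, p1, (p1⊥ ⊗ p1⊥)
      [Ax]  ⊢ p1, p1⊥
      [Ax]  ⊢ p1, p1⊥

Result: YES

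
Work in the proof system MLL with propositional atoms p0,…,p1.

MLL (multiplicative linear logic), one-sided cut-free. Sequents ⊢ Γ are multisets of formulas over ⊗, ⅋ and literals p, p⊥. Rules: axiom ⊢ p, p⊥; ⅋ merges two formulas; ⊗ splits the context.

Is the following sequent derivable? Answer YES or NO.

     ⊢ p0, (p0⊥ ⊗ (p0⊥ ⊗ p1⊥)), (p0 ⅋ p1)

Derivation (root first):
[⅋]  ⊢ p0, (p0⊥ ⊗ (p0⊥ ⊗ p1⊥)), (p0 ⅋ p1)
  [⊗]  ⊢ p0, p0, p1, (p0⊥ ⊗ (p0⊥ ⊗ p1⊥))
    [Ax]  ⊢ p0, p0⊥
    [⊗]  ⊢ p0, p1, (p0⊥ ⊗ p1⊥)
      [Ax]  ⊢ p0, p0⊥
      [Ax]  ⊢ p1, p1⊥

Result: YES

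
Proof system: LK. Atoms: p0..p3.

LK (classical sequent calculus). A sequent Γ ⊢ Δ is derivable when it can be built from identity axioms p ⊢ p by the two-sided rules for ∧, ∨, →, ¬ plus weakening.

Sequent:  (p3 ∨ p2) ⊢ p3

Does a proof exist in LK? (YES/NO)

Enumerate valuations to refute Γ ⊢ Δ:
  v=0000: Γ:[(p3 ∨ p2)=F] Δ:[p3=F] refutes=False
  v=0001: Γ:[(p3 ∨ p2)=T] Δ:[p3=T] refutes=False
  v=0010: Γ:[(p3 ∨ p2)=T] Δ:[p3=F] refutes=True  ← countermodel

Result: NO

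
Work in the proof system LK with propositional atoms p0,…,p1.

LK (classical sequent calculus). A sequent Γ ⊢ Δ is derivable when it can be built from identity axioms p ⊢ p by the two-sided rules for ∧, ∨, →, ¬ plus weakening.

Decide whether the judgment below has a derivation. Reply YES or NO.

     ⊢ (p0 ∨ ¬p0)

Proof tree:
[∨R]  ⊢ (p0 ∨ ¬p0)
  [¬R]  ⊢ p0, ¬p0
    [Ax] p0 ⊢ p0

Result: YES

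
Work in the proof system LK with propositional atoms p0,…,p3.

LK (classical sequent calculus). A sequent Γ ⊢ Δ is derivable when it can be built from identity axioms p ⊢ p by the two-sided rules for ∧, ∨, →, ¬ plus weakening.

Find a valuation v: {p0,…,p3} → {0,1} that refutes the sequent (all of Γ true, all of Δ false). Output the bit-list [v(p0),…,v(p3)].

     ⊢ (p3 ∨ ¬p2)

Truth-table refutation:
  v=0000: Γ:[] Δ:[(p3 ∨ ¬p2)=T] refutes=False
  v=0001: Γ:[] Δ:[(p3 ∨ ¬p2)=T] refutes=False
  v=0010: Γ:[] Δ:[(p3 ∨ ¬p2)=F] refutes=True  ← countermodel

Result: [0, 0, 1, 0]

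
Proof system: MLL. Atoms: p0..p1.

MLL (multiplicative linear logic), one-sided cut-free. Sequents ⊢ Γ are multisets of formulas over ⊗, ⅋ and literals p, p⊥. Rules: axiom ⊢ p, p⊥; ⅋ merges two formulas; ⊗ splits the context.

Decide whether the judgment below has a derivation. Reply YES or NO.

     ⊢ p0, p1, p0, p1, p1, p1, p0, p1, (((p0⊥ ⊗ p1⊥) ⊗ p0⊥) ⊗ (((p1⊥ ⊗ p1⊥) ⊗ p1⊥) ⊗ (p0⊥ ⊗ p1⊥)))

Proof tree:
[⊗]  ⊢ p0, p1, p0, p1, p1, p1, p0, p1, (((p0⊥ ⊗ p1⊥) ⊗ p0⊥) ⊗ (((p1⊥ ⊗ p1⊥) ⊗ p1⊥) ⊗ (p0⊥ ⊗ p1⊥)))
  [⊗]  ⊢ p0, p1, p0, ((p0⊥ ⊗ p1⊥) ⊗ p0⊥)
    [⊗]  ⊢ p0, p1, (p0⊥ ⊗ p1⊥)
      [Ax]  ⊢ p0, p0⊥
      [Ax]  ⊢ p1, p1⊥
    [Ax]  ⊢ p0, p0⊥
  [⊗]  ⊢ p1, p1, p1, p0, p1, (((p1⊥ ⊗ p1⊥) ⊗ p1⊥) ⊗ (p0⊥ ⊗ p1⊥))
    [⊗]  ⊢ p1, p1, p1, ((p1⊥ ⊗ p1⊥) ⊗ p1⊥)
      [⊗]  ⊢ p1, p1, (p1⊥ ⊗ p1⊥)
        [Ax]  ⊢ p1, p1⊥
        [Ax]  ⊢ p1, p1⊥
      [Ax]  ⊢ p1, p1⊥
    [⊗]  ⊢ p0, p1, (p0⊥ ⊗ p1⊥)
      [Ax]  ⊢ p0, p0⊥
      [Ax]  ⊢ p1, p1⊥

Result: YES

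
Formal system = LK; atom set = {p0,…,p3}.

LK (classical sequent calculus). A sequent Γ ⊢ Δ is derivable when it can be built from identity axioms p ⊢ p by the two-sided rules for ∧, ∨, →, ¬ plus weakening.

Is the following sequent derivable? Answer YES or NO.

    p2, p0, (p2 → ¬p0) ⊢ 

Proof tree:
[→L] p2, p0, (p2 → ¬p0) ⊢ 
  [Ax] p2 ⊢ p2
  [¬L] p0, ¬p0 ⊢ 
    [Ax] p0 ⊢ p0

Result: YES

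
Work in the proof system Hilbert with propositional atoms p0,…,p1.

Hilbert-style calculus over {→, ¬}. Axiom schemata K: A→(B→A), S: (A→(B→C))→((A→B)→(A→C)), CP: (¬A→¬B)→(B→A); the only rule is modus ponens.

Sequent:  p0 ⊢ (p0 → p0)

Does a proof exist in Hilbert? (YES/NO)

Derivation (root first):
[MP] p0 ⊢ (p0 → p0)
  [K]  ⊢ (p0 → (p0 → p0))
  [MP] p0 ⊢ p0
    [MP] p0 ⊢ (p0 → p0)
      [K]  ⊢ (p0 → (p0 → p0))
      [Hyp] p0 ⊢ p0
    [Hyp] p0 ⊢ p0

Result: YES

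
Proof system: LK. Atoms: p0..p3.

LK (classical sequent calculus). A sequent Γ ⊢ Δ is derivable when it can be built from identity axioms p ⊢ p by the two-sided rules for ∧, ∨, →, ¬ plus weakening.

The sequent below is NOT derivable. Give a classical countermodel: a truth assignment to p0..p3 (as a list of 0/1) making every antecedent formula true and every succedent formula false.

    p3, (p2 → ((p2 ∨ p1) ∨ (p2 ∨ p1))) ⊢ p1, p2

Enumerate valuations to refute Γ ⊢ Δ:
  v=0000: Γ:[p3=F, (p2 → ((p2 ∨ p1) ∨ (p2 ∨ p1)))=T] Δ:[p1=F, p2=F] refutes=False
  v=0001: Γ:[p3=T, (p2 → ((p2 ∨ p1) ∨ (p2 ∨ p1)))=T] Δ:[p1=F, p2=F] refutes=True  ← countermodel

Result: [0, 0, 0, 1]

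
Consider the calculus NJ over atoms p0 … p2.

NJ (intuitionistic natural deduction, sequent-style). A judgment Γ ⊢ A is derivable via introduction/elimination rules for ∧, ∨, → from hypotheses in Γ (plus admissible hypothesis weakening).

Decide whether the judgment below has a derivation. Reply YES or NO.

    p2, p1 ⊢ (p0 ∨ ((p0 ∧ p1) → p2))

Derivation trace:
[Wk] p2, p1 ⊢ (p0 ∨ ((p0 ∧ p1) → p2))
  [∨I₂] p2 ⊢ (p0 ∨ ((p0 ∧ p1) → p2))
    [→I] p2 ⊢ ((p0 ∧ p1) → p2)
      [Wk] p2, (p0 ∧ p1) ⊢ p2
        [Ax] p2 ⊢ p2

Result: YES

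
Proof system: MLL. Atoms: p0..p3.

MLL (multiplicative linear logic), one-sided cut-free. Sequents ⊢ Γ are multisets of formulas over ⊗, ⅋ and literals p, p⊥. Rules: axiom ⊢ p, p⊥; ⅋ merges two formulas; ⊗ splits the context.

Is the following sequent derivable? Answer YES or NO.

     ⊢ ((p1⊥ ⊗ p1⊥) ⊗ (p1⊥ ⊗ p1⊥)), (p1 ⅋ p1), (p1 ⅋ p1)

Proof tree:
[⅋]  ⊢ ((p1⊥ ⊗ p1⊥) ⊗ (p1⊥ ⊗ p1⊥)), (p1 ⅋ p1), (p1 ⅋ p1)
  [⅋]  ⊢ p1, p1, ((p1⊥ ⊗ p1⊥) ⊗ (p1⊥ ⊗ p1⊥)), (p1 ⅋ p1)
    [⊗]  ⊢ p1, p1, p1, p1, ((p1⊥ ⊗ p1⊥) ⊗ (p1⊥ ⊗ p1⊥))
      [⊗]  ⊢ p1, p1, (p1⊥ ⊗ p1⊥)
        [Ax]  ⊢ p1, p1⊥
        [Ax]  ⊢ p1, p1⊥
      [⊗]  ⊢ p1, p1, (p1⊥ ⊗ p1⊥)
        [Ax]  ⊢ p1, p1⊥
        [Ax]  ⊢ p1, p1⊥

Result: YES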